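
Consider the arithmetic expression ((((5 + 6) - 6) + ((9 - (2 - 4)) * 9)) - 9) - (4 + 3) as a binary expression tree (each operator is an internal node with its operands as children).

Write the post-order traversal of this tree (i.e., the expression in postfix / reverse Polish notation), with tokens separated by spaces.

Post-order on an expression tree gives postfix notation: for each operator, emit left operand, right operand, then the operator.

5 6 + 6 - 9 2 4 - - 9 * + 9 - 4 3 + -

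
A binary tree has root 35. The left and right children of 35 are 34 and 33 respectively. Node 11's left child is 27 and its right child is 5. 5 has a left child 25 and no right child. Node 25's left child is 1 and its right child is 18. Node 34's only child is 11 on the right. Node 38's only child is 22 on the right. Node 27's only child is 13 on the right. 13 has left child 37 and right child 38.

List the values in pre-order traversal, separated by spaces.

Pre-order visits the node, then its left subtree, then its right subtree.
Visit 35.
At 35: go left to 34.
  Visit 34.
  At 34: no left child.
  At 34: go right to 11.
    Visit 11.
    At 11: go left to 27.
      Visit 27.
      At 27: no left child.
      At 27: go right to 13.
        Visit 13.
        At 13: go left to 37.
          37 is a leaf — visit 37.
        At 13: go right to 38.
          Visit 38.
          At 38: no left child.
          At 38: go right to 22.
            22 is a leaf — visit 22.
    At 11: go right to 5.
      Visit 5.
      At 5: go left to 25.
        Visit 25.
        At 25: go left to 1.
          1 is a leaf — visit 1.
        At 25: go right to 18.
          18 is a leaf — visit 18.
      At 5: no right child.
At 35: go right to 33.
  33 is a leaf — visit 33.

35 34 11 27 13 37 38 22 5 25 1 18 33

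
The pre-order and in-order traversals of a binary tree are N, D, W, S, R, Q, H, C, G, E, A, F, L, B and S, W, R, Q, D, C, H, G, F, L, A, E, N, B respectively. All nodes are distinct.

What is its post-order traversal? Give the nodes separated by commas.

The first element of pre-order is the root; it splits in-order into left and right subtrees.
Root N: left subtree has 12 nodes {S, W, R, Q, D, C, H, G, F, L, A, E}, right has 1 {B}.
  Root D: left subtree has 4 nodes {S, W, R, Q}, right has 7 {C, H, G, F, L, A, E}.
    Root W: left subtree has 1 node {S}, right has 2 {R, Q}.
      Root R: left subtree has 0 nodes { }, right has 1 {Q}.
    Root H: left subtree has 1 node {C}, right has 5 {G, F, L, A, E}.
      Root G: left subtree has 0 nodes { }, right has 4 {F, L, A, E}.
        Root E: left subtree has 3 nodes {F, L, A}, right has 0 { }.
          Root A: left subtree has 2 nodes {F, L}, right has 0 { }.
            Root F: left subtree has 0 nodes { }, right has 1 {L}.

S, Q, R, W, C, L, F, A, E, G, H, D, B, N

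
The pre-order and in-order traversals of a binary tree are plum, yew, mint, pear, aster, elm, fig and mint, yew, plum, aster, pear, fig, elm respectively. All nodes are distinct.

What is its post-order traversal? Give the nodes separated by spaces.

mint yew aster fig elm pear plum

The first element of pre-order is the root; it splits in-order into left and right subtrees.
Root plum: left subtree has 2 nodes {mint, yew}, right has 4 {aster, pear, fig, elm}.
  Root yew: left subtree has 1 node {mint}, right has 0 { }.
  Root pear: left subtree has 1 node {aster}, right has 2 {fig, elm}.
    Root elm: left subtree has 1 node {fig}, right has 0 { }.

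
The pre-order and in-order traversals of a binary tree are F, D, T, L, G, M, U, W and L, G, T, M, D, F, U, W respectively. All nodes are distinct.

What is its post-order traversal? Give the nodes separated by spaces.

The first element of pre-order is the root; it splits in-order into left and right subtrees.
Root F: left subtree has 5 nodes {L, G, T, M, D}, right has 2 {U, W}.
  Root D: left subtree has 4 nodes {L, G, T, M}, right has 0 { }.
    Root T: left subtree has 2 nodes {L, G}, right has 1 {M}.
      Root L: left subtree has 0 nodes { }, right has 1 {G}.
  Root U: left subtree has 0 nodes { }, right has 1 {W}.

G L M T D W U F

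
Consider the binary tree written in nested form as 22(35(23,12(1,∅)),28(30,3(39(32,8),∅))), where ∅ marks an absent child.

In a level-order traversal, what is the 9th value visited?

39

Level-order visits nodes level by level from the root, left to right within each level.
Level 0: 22
Level 1: 35, 28
Level 2: 23, 12, 30, 3
Level 3: 1, 39
Level 4: 32, 8
Full level-order sequence: 22, 35, 28, 23, 12, 30, 3, 1, 39, 32, 8.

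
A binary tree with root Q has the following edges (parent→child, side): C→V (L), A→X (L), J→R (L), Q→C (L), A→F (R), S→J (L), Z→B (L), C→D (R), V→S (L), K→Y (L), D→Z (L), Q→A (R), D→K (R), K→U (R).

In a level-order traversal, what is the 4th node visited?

V

Level-order visits nodes level by level from the root, left to right within each level.
Level 0: Q
Level 1: C, A
Level 2: V, D, X, F
Level 3: S, Z, K
Level 4: J, B, Y, U
Level 5: R
Full level-order sequence: Q, C, A, V, D, X, F, S, Z, K, J, B, Y, U, R.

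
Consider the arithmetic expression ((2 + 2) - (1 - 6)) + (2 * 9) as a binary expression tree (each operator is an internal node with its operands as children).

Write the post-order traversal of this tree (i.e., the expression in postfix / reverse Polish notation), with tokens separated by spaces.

2 2 + 1 6 - - 2 9 * +

Post-order on an expression tree gives postfix notation: for each operator, emit left operand, right operand, then the operator.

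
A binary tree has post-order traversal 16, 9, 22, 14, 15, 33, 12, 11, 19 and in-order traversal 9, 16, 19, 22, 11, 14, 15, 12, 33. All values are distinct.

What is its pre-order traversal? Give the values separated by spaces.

The last element of post-order is the root; it splits in-order into left and right subtrees.
Root 19: left subtree has 2 nodes {9, 16}, right has 6 {22, 11, 14, 15, 12, 33}.
  Root 9: left subtree has 0 nodes { }, right has 1 {16}.
  Root 11: left subtree has 1 node {22}, right has 4 {14, 15, 12, 33}.
    Root 12: left subtree has 2 nodes {14, 15}, right has 1 {33}.
      Root 15: left subtree has 1 node {14}, right has 0 { }.

19 9 16 11 22 12 15 14 33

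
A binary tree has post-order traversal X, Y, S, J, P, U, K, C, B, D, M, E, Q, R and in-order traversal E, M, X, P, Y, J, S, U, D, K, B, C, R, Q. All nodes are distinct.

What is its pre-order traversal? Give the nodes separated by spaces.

R E M D U P X J Y S B K C Q

The last element of post-order is the root; it splits in-order into left and right subtrees.
Root R: left subtree has 12 nodes {E, M, X, P, Y, J, S, U, D, K, B, C}, right has 1 {Q}.
  Root E: left subtree has 0 nodes { }, right has 11 {M, X, P, Y, J, S, U, D, K, B, C}.
    Root M: left subtree has 0 nodes { }, right has 10 {X, P, Y, J, S, U, D, K, B, C}.
      Root D: left subtree has 6 nodes {X, P, Y, J, S, U}, right has 3 {K, B, C}.
        Root U: left subtree has 5 nodes {X, P, Y, J, S}, right has 0 { }.
          Root P: left subtree has 1 node {X}, right has 3 {Y, J, S}.
            Root J: left subtree has 1 node {Y}, right has 1 {S}.
        Root B: left subtree has 1 node {K}, right has 1 {C}.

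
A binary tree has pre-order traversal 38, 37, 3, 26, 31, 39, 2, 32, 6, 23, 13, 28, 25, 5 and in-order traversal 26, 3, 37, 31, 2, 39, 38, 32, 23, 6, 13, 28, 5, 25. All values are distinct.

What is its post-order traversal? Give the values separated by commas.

The first element of pre-order is the root; it splits in-order into left and right subtrees.
Root 38: left subtree has 6 nodes {26, 3, 37, 31, 2, 39}, right has 7 {32, 23, 6, 13, 28, 5, 25}.
  Root 37: left subtree has 2 nodes {26, 3}, right has 3 {31, 2, 39}.
    Root 3: left subtree has 1 node {26}, right has 0 { }.
    Root 31: left subtree has 0 nodes { }, right has 2 {2, 39}.
      Root 39: left subtree has 1 node {2}, right has 0 { }.
  Root 32: left subtree has 0 nodes { }, right has 6 {23, 6, 13, 28, 5, 25}.
    Root 6: left subtree has 1 node {23}, right has 4 {13, 28, 5, 25}.
      Root 13: left subtree has 0 nodes { }, right has 3 {28, 5, 25}.
        Root 28: left subtree has 0 nodes { }, right has 2 {5, 25}.
          Root 25: left subtree has 1 node {5}, right has 0 { }.

26, 3, 2, 39, 31, 37, 23, 5, 25, 28, 13, 6, 32, 38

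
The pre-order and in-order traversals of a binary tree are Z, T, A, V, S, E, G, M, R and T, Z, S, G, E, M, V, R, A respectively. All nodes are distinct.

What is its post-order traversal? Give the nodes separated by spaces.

T G M E S R V A Z

The first element of pre-order is the root; it splits in-order into left and right subtrees.
Root Z: left subtree has 1 node {T}, right has 7 {S, G, E, M, V, R, A}.
  Root A: left subtree has 6 nodes {S, G, E, M, V, R}, right has 0 { }.
    Root V: left subtree has 4 nodes {S, G, E, M}, right has 1 {R}.
      Root S: left subtree has 0 nodes { }, right has 3 {G, E, M}.
        Root E: left subtree has 1 node {G}, right has 1 {M}.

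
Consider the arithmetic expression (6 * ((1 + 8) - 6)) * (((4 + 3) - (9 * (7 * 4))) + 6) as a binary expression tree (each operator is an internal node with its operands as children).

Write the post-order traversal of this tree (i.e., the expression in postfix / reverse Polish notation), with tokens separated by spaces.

6 1 8 + 6 - * 4 3 + 9 7 4 * * - 6 + *

Post-order on an expression tree gives postfix notation: for each operator, emit left operand, right operand, then the operator.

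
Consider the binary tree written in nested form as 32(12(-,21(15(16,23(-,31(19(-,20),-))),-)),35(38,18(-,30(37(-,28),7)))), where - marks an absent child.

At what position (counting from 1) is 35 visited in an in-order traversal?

In-order visits the left subtree, then the node, then the right subtree.
At 32: go left to 12.
  At 12: no left child.
  Visit 12.
  At 12: go right to 21.
    At 21: go left to 15.
      At 15: go left to 16.
        16 is a leaf — visit 16.
      Visit 15.
      At 15: go right to 23.
        At 23: no left child.
        Visit 23.
        At 23: go right to 31.
          At 31: go left to 19.
            At 19: no left child.
            Visit 19.
            At 19: go right to 20.
              20 is a leaf — visit 20.
          Visit 31.
          At 31: no right child.
    Visit 21.
    At 21: no right child.
Visit 32.
At 32: go right to 35.
  At 35: go left to 38.
    38 is a leaf — visit 38.
  Visit 35.
  At 35: go right to 18.
    At 18: no left child.
    Visit 18.
    At 18: go right to 30.
      At 30: go left to 37.
        At 37: no left child.
        Visit 37.
        At 37: go right to 28.
          28 is a leaf — visit 28.
      Visit 30.
      At 30: go right to 7.
        7 is a leaf — visit 7.
Full in-order sequence: 12, 16, 15, 23, 19, 20, 31, 21, 32, 38, 35, 18, 37, 28, 30, 7.

11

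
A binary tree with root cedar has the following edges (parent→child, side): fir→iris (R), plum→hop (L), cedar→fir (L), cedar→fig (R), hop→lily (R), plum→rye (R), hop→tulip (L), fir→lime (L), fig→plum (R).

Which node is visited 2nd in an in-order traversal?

In-order visits the left subtree, then the node, then the right subtree.
At cedar: go left to fir.
  At fir: go left to lime.
    lime is a leaf — visit lime.
  Visit fir.
  At fir: go right to iris.
    iris is a leaf — visit iris.
Visit cedar.
At cedar: go right to fig.
  At fig: no left child.
  Visit fig.
  At fig: go right to plum.
    At plum: go left to hop.
      At hop: go left to tulip.
        tulip is a leaf — visit tulip.
      Visit hop.
      At hop: go right to lily.
        lily is a leaf — visit lily.
    Visit plum.
    At plum: go right to rye.
      rye is a leaf — visit rye.
Full in-order sequence: lime, fir, iris, cedar, fig, tulip, hop, lily, plum, rye.

fir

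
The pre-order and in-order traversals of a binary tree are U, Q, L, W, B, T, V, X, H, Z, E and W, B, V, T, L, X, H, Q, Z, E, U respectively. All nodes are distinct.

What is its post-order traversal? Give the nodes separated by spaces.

V T B W H X L E Z Q U

The first element of pre-order is the root; it splits in-order into left and right subtrees.
Root U: left subtree has 10 nodes {W, B, V, T, L, X, H, Q, Z, E}, right has 0 { }.
  Root Q: left subtree has 7 nodes {W, B, V, T, L, X, H}, right has 2 {Z, E}.
    Root L: left subtree has 4 nodes {W, B, V, T}, right has 2 {X, H}.
      Root W: left subtree has 0 nodes { }, right has 3 {B, V, T}.
        Root B: left subtree has 0 nodes { }, right has 2 {V, T}.
          Root T: left subtree has 1 node {V}, right has 0 { }.
      Root X: left subtree has 0 nodes { }, right has 1 {H}.
    Root Z: left subtree has 0 nodes { }, right has 1 {E}.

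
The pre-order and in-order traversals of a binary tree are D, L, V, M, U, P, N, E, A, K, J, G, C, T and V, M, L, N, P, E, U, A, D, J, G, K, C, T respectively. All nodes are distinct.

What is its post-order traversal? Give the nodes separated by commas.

M, V, N, E, P, A, U, L, G, J, T, C, K, D

The first element of pre-order is the root; it splits in-order into left and right subtrees.
Root D: left subtree has 8 nodes {V, M, L, N, P, E, U, A}, right has 5 {J, G, K, C, T}.
  Root L: left subtree has 2 nodes {V, M}, right has 5 {N, P, E, U, A}.
    Root V: left subtree has 0 nodes { }, right has 1 {M}.
    Root U: left subtree has 3 nodes {N, P, E}, right has 1 {A}.
      Root P: left subtree has 1 node {N}, right has 1 {E}.
  Root K: left subtree has 2 nodes {J, G}, right has 2 {C, T}.
    Root J: left subtree has 0 nodes { }, right has 1 {G}.
    Root C: left subtree has 0 nodes { }, right has 1 {T}.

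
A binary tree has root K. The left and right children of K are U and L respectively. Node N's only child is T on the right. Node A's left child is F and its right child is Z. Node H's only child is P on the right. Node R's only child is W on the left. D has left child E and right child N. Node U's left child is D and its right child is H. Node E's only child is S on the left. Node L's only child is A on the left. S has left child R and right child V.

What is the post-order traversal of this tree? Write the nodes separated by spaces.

Post-order visits the left subtree, then the right subtree, then the node.
At K: go left to U.
  At U: go left to D.
    At D: go left to E.
      At E: go left to S.
        At S: go left to R.
          At R: go left to W.
            W is a leaf — visit W.
          At R: no right child.
          Visit R.
        At S: go right to V.
          V is a leaf — visit V.
        Visit S.
      At E: no right child.
      Visit E.
    At D: go right to N.
      At N: no left child.
      At N: go right to T.
        T is a leaf — visit T.
      Visit N.
    Visit D.
  At U: go right to H.
    At H: no left child.
    At H: go right to P.
      P is a leaf — visit P.
    Visit H.
  Visit U.
At K: go right to L.
  At L: go left to A.
    At A: go left to F.
      F is a leaf — visit F.
    At A: go right to Z.
      Z is a leaf — visit Z.
    Visit A.
  At L: no right child.
  Visit L.
Visit K.

W R V S E T N D P H U F Z A L K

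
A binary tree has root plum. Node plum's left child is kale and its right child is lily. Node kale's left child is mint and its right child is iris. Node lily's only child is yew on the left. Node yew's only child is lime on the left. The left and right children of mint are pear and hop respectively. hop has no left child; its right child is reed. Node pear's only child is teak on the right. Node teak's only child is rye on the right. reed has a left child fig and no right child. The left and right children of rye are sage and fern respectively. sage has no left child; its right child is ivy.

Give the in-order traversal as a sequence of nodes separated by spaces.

pear teak sage ivy rye fern mint hop fig reed kale iris plum lime yew lily

In-order visits the left subtree, then the node, then the right subtree.
At plum: go left to kale.
  At kale: go left to mint.
    At mint: go left to pear.
      At pear: no left child.
      Visit pear.
      At pear: go right to teak.
        At teak: no left child.
        Visit teak.
        At teak: go right to rye.
          At rye: go left to sage.
            At sage: no left child.
            Visit sage.
            At sage: go right to ivy.
              ivy is a leaf — visit ivy.
          Visit rye.
          At rye: go right to fern.
            fern is a leaf — visit fern.
    Visit mint.
    At mint: go right to hop.
      At hop: no left child.
      Visit hop.
      At hop: go right to reed.
        At reed: go left to fig.
          fig is a leaf — visit fig.
        Visit reed.
        At reed: no right child.
  Visit kale.
  At kale: go right to iris.
    iris is a leaf — visit iris.
Visit plum.
At plum: go right to lily.
  At lily: go left to yew.
    At yew: go left to lime.
      lime is a leaf — visit lime.
    Visit yew.
    At yew: no right child.
  Visit lily.
  At lily: no right child.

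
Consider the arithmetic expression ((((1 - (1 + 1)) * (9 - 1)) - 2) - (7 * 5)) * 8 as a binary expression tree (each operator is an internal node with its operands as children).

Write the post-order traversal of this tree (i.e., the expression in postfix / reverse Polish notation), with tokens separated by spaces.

1 1 1 + - 9 1 - * 2 - 7 5 * - 8 *

Post-order on an expression tree gives postfix notation: for each operator, emit left operand, right operand, then the operator.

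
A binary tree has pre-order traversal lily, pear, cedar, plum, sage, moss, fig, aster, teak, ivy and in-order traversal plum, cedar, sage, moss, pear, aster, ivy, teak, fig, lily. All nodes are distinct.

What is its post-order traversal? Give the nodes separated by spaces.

The first element of pre-order is the root; it splits in-order into left and right subtrees.
Root lily: left subtree has 9 nodes {plum, cedar, sage, moss, pear, aster, ivy, teak, fig}, right has 0 { }.
  Root pear: left subtree has 4 nodes {plum, cedar, sage, moss}, right has 4 {aster, ivy, teak, fig}.
    Root cedar: left subtree has 1 node {plum}, right has 2 {sage, moss}.
      Root sage: left subtree has 0 nodes { }, right has 1 {moss}.
    Root fig: left subtree has 3 nodes {aster, ivy, teak}, right has 0 { }.
      Root aster: left subtree has 0 nodes { }, right has 2 {ivy, teak}.
        Root teak: left subtree has 1 node {ivy}, right has 0 { }.

plum moss sage cedar ivy teak aster fig pear lily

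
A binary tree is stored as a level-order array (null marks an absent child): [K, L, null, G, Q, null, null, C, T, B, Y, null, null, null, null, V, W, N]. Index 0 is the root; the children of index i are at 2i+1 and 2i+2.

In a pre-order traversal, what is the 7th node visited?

Pre-order visits the node, then its left subtree, then its right subtree.
Visit K.
At K: go left to L.
  Visit L.
  At L: go left to G.
    Visit G.
    At G: go left to C.
      Visit C.
      At C: go left to V.
        V is a leaf — visit V.
      At C: go right to W.
        W is a leaf — visit W.
    At G: go right to T.
      Visit T.
      At T: go left to N.
        N is a leaf — visit N.
      At T: no right child.
  At L: go right to Q.
    Visit Q.
    At Q: go left to B.
      B is a leaf — visit B.
    At Q: go right to Y.
      Y is a leaf — visit Y.
At K: no right child.
Full pre-order sequence: K, L, G, C, V, W, T, N, Q, B, Y.

T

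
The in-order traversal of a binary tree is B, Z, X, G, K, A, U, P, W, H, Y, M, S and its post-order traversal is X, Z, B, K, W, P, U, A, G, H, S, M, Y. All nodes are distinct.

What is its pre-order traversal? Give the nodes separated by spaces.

The last element of post-order is the root; it splits in-order into left and right subtrees.
Root Y: left subtree has 10 nodes {B, Z, X, G, K, A, U, P, W, H}, right has 2 {M, S}.
  Root H: left subtree has 9 nodes {B, Z, X, G, K, A, U, P, W}, right has 0 { }.
    Root G: left subtree has 3 nodes {B, Z, X}, right has 5 {K, A, U, P, W}.
      Root B: left subtree has 0 nodes { }, right has 2 {Z, X}.
        Root Z: left subtree has 0 nodes { }, right has 1 {X}.
      Root A: left subtree has 1 node {K}, right has 3 {U, P, W}.
        Root U: left subtree has 0 nodes { }, right has 2 {P, W}.
          Root P: left subtree has 0 nodes { }, right has 1 {W}.
  Root M: left subtree has 0 nodes { }, right has 1 {S}.

Y H G B Z X A K U P W M S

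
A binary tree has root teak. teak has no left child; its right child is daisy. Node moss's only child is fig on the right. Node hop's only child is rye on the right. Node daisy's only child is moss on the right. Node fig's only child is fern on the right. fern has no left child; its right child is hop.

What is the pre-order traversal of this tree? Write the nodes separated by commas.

teak, daisy, moss, fig, fern, hop, rye

Pre-order visits the node, then its left subtree, then its right subtree.
Visit teak.
At teak: no left child.
At teak: go right to daisy.
  Visit daisy.
  At daisy: no left child.
  At daisy: go right to moss.
    Visit moss.
    At moss: no left child.
    At moss: go right to fig.
      Visit fig.
      At fig: no left child.
      At fig: go right to fern.
        Visit fern.
        At fern: no left child.
        At fern: go right to hop.
          Visit hop.
          At hop: no left child.
          At hop: go right to rye.
            rye is a leaf — visit rye.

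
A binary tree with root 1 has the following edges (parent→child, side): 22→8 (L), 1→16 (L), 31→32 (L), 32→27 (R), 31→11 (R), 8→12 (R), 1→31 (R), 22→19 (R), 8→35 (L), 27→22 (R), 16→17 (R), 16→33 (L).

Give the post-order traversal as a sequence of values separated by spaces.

Post-order visits the left subtree, then the right subtree, then the node.
At 1: go left to 16.
  At 16: go left to 33.
    33 is a leaf — visit 33.
  At 16: go right to 17.
    17 is a leaf — visit 17.
  Visit 16.
At 1: go right to 31.
  At 31: go left to 32.
    At 32: no left child.
    At 32: go right to 27.
      At 27: no left child.
      At 27: go right to 22.
        At 22: go left to 8.
          At 8: go left to 35.
            35 is a leaf — visit 35.
          At 8: go right to 12.
            12 is a leaf — visit 12.
          Visit 8.
        At 22: go right to 19.
          19 is a leaf — visit 19.
        Visit 22.
      Visit 27.
    Visit 32.
  At 31: go right to 11.
    11 is a leaf — visit 11.
  Visit 31.
Visit 1.

33 17 16 35 12 8 19 22 27 32 11 31 1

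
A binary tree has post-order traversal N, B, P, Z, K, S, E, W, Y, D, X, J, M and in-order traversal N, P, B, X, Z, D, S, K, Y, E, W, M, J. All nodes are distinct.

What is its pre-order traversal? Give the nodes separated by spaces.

The last element of post-order is the root; it splits in-order into left and right subtrees.
Root M: left subtree has 11 nodes {N, P, B, X, Z, D, S, K, Y, E, W}, right has 1 {J}.
  Root X: left subtree has 3 nodes {N, P, B}, right has 7 {Z, D, S, K, Y, E, W}.
    Root P: left subtree has 1 node {N}, right has 1 {B}.
    Root D: left subtree has 1 node {Z}, right has 5 {S, K, Y, E, W}.
      Root Y: left subtree has 2 nodes {S, K}, right has 2 {E, W}.
        Root S: left subtree has 0 nodes { }, right has 1 {K}.
        Root W: left subtree has 1 node {E}, right has 0 { }.

M X P N B D Z Y S K W E J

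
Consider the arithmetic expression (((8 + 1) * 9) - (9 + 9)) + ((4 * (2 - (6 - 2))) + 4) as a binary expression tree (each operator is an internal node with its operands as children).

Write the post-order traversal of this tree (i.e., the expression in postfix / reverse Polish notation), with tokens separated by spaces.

Post-order on an expression tree gives postfix notation: for each operator, emit left operand, right operand, then the operator.

8 1 + 9 * 9 9 + - 4 2 6 2 - - * 4 + +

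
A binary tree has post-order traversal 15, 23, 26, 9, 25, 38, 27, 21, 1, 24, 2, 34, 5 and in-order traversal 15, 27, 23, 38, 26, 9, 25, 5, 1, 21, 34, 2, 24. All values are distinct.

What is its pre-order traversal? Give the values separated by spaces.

5 27 15 38 23 25 9 26 34 1 21 2 24

The last element of post-order is the root; it splits in-order into left and right subtrees.
Root 5: left subtree has 7 nodes {15, 27, 23, 38, 26, 9, 25}, right has 5 {1, 21, 34, 2, 24}.
  Root 27: left subtree has 1 node {15}, right has 5 {23, 38, 26, 9, 25}.
    Root 38: left subtree has 1 node {23}, right has 3 {26, 9, 25}.
      Root 25: left subtree has 2 nodes {26, 9}, right has 0 { }.
        Root 9: left subtree has 1 node {26}, right has 0 { }.
  Root 34: left subtree has 2 nodes {1, 21}, right has 2 {2, 24}.
    Root 1: left subtree has 0 nodes { }, right has 1 {21}.
    Root 2: left subtree has 0 nodes { }, right has 1 {24}.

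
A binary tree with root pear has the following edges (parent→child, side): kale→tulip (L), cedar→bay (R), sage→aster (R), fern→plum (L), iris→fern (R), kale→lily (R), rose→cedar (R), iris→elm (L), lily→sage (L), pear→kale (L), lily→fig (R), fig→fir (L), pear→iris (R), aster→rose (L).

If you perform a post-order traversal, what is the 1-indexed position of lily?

9

Post-order visits the left subtree, then the right subtree, then the node.
At pear: go left to kale.
  At kale: go left to tulip.
    tulip is a leaf — visit tulip.
  At kale: go right to lily.
    At lily: go left to sage.
      At sage: no left child.
      At sage: go right to aster.
        At aster: go left to rose.
          At rose: no left child.
          At rose: go right to cedar.
            At cedar: no left child.
            At cedar: go right to bay.
              bay is a leaf — visit bay.
            Visit cedar.
          Visit rose.
        At aster: no right child.
        Visit aster.
      Visit sage.
    At lily: go right to fig.
      At fig: go left to fir.
        fir is a leaf — visit fir.
      At fig: no right child.
      Visit fig.
    Visit lily.
  Visit kale.
At pear: go right to iris.
  At iris: go left to elm.
    elm is a leaf — visit elm.
  At iris: go right to fern.
    At fern: go left to plum.
      plum is a leaf — visit plum.
    At fern: no right child.
    Visit fern.
  Visit iris.
Visit pear.
Full post-order sequence: tulip, bay, cedar, rose, aster, sage, fir, fig, lily, kale, elm, plum, fern, iris, pear.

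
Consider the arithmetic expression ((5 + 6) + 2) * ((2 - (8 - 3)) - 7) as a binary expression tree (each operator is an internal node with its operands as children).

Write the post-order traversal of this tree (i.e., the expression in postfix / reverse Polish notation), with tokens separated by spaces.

5 6 + 2 + 2 8 3 - - 7 - *

Post-order on an expression tree gives postfix notation: for each operator, emit left operand, right operand, then the operator.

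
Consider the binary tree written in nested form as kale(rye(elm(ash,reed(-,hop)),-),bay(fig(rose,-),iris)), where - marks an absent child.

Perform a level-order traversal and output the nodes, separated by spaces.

kale rye bay elm fig iris ash reed rose hop

Level-order visits nodes level by level from the root, left to right within each level.
Level 0: kale
Level 1: rye, bay
Level 2: elm, fig, iris
Level 3: ash, reed, rose
Level 4: hop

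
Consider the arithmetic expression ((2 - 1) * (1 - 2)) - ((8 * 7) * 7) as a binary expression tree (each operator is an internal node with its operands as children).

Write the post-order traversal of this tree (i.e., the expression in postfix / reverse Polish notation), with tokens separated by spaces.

Post-order on an expression tree gives postfix notation: for each operator, emit left operand, right operand, then the operator.

2 1 - 1 2 - * 8 7 * 7 * -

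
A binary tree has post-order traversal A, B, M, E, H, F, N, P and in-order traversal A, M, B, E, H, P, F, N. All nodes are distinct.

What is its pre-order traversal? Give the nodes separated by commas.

P, H, E, M, A, B, N, F

The last element of post-order is the root; it splits in-order into left and right subtrees.
Root P: left subtree has 5 nodes {A, M, B, E, H}, right has 2 {F, N}.
  Root H: left subtree has 4 nodes {A, M, B, E}, right has 0 { }.
    Root E: left subtree has 3 nodes {A, M, B}, right has 0 { }.
      Root M: left subtree has 1 node {A}, right has 1 {B}.
  Root N: left subtree has 1 node {F}, right has 0 { }.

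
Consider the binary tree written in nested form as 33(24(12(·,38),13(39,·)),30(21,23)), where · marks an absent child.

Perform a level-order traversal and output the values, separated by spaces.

Level-order visits nodes level by level from the root, left to right within each level.
Level 0: 33
Level 1: 24, 30
Level 2: 12, 13, 21, 23
Level 3: 38, 39

33 24 30 12 13 21 23 38 39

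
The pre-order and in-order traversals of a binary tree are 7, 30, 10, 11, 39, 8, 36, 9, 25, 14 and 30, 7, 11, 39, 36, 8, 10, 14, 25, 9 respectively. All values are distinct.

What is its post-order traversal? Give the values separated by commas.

The first element of pre-order is the root; it splits in-order into left and right subtrees.
Root 7: left subtree has 1 node {30}, right has 8 {11, 39, 36, 8, 10, 14, 25, 9}.
  Root 10: left subtree has 4 nodes {11, 39, 36, 8}, right has 3 {14, 25, 9}.
    Root 11: left subtree has 0 nodes { }, right has 3 {39, 36, 8}.
      Root 39: left subtree has 0 nodes { }, right has 2 {36, 8}.
        Root 8: left subtree has 1 node {36}, right has 0 { }.
    Root 9: left subtree has 2 nodes {14, 25}, right has 0 { }.
      Root 25: left subtree has 1 node {14}, right has 0 { }.

30, 36, 8, 39, 11, 14, 25, 9, 10, 7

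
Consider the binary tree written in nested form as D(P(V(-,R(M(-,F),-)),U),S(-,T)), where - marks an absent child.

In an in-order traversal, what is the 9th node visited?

In-order visits the left subtree, then the node, then the right subtree.
At D: go left to P.
  At P: go left to V.
    At V: no left child.
    Visit V.
    At V: go right to R.
      At R: go left to M.
        At M: no left child.
        Visit M.
        At M: go right to F.
          F is a leaf — visit F.
      Visit R.
      At R: no right child.
  Visit P.
  At P: go right to U.
    U is a leaf — visit U.
Visit D.
At D: go right to S.
  At S: no left child.
  Visit S.
  At S: go right to T.
    T is a leaf — visit T.
Full in-order sequence: V, M, F, R, P, U, D, S, T.

T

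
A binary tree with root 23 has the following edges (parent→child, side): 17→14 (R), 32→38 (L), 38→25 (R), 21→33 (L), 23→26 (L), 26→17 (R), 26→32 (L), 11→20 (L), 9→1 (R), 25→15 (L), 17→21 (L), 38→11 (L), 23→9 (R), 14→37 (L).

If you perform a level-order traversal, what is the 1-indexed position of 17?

5

Level-order visits nodes level by level from the root, left to right within each level.
Level 0: 23
Level 1: 26, 9
Level 2: 32, 17, 1
Level 3: 38, 21, 14
Level 4: 11, 25, 33, 37
Level 5: 20, 15
Full level-order sequence: 23, 26, 9, 32, 17, 1, 38, 21, 14, 11, 25, 33, 37, 20, 15.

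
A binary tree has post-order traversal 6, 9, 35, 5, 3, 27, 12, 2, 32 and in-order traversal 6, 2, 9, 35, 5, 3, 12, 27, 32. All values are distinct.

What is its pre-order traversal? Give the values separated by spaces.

The last element of post-order is the root; it splits in-order into left and right subtrees.
Root 32: left subtree has 8 nodes {6, 2, 9, 35, 5, 3, 12, 27}, right has 0 { }.
  Root 2: left subtree has 1 node {6}, right has 6 {9, 35, 5, 3, 12, 27}.
    Root 12: left subtree has 4 nodes {9, 35, 5, 3}, right has 1 {27}.
      Root 3: left subtree has 3 nodes {9, 35, 5}, right has 0 { }.
        Root 5: left subtree has 2 nodes {9, 35}, right has 0 { }.
          Root 35: left subtree has 1 node {9}, right has 0 { }.

32 2 6 12 3 5 35 9 27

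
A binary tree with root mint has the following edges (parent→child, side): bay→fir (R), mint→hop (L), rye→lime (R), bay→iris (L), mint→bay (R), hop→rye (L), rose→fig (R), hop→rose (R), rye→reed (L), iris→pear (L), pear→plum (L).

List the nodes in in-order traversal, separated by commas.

reed, rye, lime, hop, rose, fig, mint, plum, pear, iris, bay, fir

In-order visits the left subtree, then the node, then the right subtree.
At mint: go left to hop.
  At hop: go left to rye.
    At rye: go left to reed.
      reed is a leaf — visit reed.
    Visit rye.
    At rye: go right to lime.
      lime is a leaf — visit lime.
  Visit hop.
  At hop: go right to rose.
    At rose: no left child.
    Visit rose.
    At rose: go right to fig.
      fig is a leaf — visit fig.
Visit mint.
At mint: go right to bay.
  At bay: go left to iris.
    At iris: go left to pear.
      At pear: go left to plum.
        plum is a leaf — visit plum.
      Visit pear.
      At pear: no right child.
    Visit iris.
    At iris: no right child.
  Visit bay.
  At bay: go right to fir.
    fir is a leaf — visit fir.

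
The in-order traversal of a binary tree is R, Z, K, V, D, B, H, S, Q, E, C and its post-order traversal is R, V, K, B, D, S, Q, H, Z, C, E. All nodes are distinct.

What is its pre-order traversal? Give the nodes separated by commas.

E, Z, R, H, D, K, V, B, Q, S, C

The last element of post-order is the root; it splits in-order into left and right subtrees.
Root E: left subtree has 9 nodes {R, Z, K, V, D, B, H, S, Q}, right has 1 {C}.
  Root Z: left subtree has 1 node {R}, right has 7 {K, V, D, B, H, S, Q}.
    Root H: left subtree has 4 nodes {K, V, D, B}, right has 2 {S, Q}.
      Root D: left subtree has 2 nodes {K, V}, right has 1 {B}.
        Root K: left subtree has 0 nodes { }, right has 1 {V}.
      Root Q: left subtree has 1 node {S}, right has 0 { }.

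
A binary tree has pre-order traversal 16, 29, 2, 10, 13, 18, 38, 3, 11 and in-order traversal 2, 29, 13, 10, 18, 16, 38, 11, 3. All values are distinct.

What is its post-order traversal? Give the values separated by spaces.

The first element of pre-order is the root; it splits in-order into left and right subtrees.
Root 16: left subtree has 5 nodes {2, 29, 13, 10, 18}, right has 3 {38, 11, 3}.
  Root 29: left subtree has 1 node {2}, right has 3 {13, 10, 18}.
    Root 10: left subtree has 1 node {13}, right has 1 {18}.
  Root 38: left subtree has 0 nodes { }, right has 2 {11, 3}.
    Root 3: left subtree has 1 node {11}, right has 0 { }.

2 13 18 10 29 11 3 38 16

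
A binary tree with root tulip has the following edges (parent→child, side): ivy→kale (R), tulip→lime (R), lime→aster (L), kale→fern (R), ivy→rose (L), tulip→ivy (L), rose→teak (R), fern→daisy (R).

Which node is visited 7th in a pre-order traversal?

Pre-order visits the node, then its left subtree, then its right subtree.
Visit tulip.
At tulip: go left to ivy.
  Visit ivy.
  At ivy: go left to rose.
    Visit rose.
    At rose: no left child.
    At rose: go right to teak.
      teak is a leaf — visit teak.
  At ivy: go right to kale.
    Visit kale.
    At kale: no left child.
    At kale: go right to fern.
      Visit fern.
      At fern: no left child.
      At fern: go right to daisy.
        daisy is a leaf — visit daisy.
At tulip: go right to lime.
  Visit lime.
  At lime: go left to aster.
    aster is a leaf — visit aster.
  At lime: no right child.
Full pre-order sequence: tulip, ivy, rose, teak, kale, fern, daisy, lime, aster.

daisy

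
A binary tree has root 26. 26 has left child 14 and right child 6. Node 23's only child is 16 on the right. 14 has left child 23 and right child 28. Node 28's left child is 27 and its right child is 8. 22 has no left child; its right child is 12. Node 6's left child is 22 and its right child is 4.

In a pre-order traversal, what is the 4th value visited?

16

Pre-order visits the node, then its left subtree, then its right subtree.
Visit 26.
At 26: go left to 14.
  Visit 14.
  At 14: go left to 23.
    Visit 23.
    At 23: no left child.
    At 23: go right to 16.
      16 is a leaf — visit 16.
  At 14: go right to 28.
    Visit 28.
    At 28: go left to 27.
      27 is a leaf — visit 27.
    At 28: go right to 8.
      8 is a leaf — visit 8.
At 26: go right to 6.
  Visit 6.
  At 6: go left to 22.
    Visit 22.
    At 22: no left child.
    At 22: go right to 12.
      12 is a leaf — visit 12.
  At 6: go right to 4.
    4 is a leaf — visit 4.
Full pre-order sequence: 26, 14, 23, 16, 28, 27, 8, 6, 22, 12, 4.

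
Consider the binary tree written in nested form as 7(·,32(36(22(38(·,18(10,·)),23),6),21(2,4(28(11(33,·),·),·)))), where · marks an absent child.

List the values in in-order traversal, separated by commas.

7, 38, 10, 18, 22, 23, 36, 6, 32, 2, 21, 33, 11, 28, 4

In-order visits the left subtree, then the node, then the right subtree.
At 7: no left child.
Visit 7.
At 7: go right to 32.
  At 32: go left to 36.
    At 36: go left to 22.
      At 22: go left to 38.
        At 38: no left child.
        Visit 38.
        At 38: go right to 18.
          At 18: go left to 10.
            10 is a leaf — visit 10.
          Visit 18.
          At 18: no right child.
      Visit 22.
      At 22: go right to 23.
        23 is a leaf — visit 23.
    Visit 36.
    At 36: go right to 6.
      6 is a leaf — visit 6.
  Visit 32.
  At 32: go right to 21.
    At 21: go left to 2.
      2 is a leaf — visit 2.
    Visit 21.
    At 21: go right to 4.
      At 4: go left to 28.
        At 28: go left to 11.
          At 11: go left to 33.
            33 is a leaf — visit 33.
          Visit 11.
          At 11: no right child.
        Visit 28.
        At 28: no right child.
      Visit 4.
      At 4: no right child.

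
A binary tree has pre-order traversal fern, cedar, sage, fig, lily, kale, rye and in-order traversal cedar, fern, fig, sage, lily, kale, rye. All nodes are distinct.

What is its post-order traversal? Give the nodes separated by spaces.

cedar fig rye kale lily sage fern

The first element of pre-order is the root; it splits in-order into left and right subtrees.
Root fern: left subtree has 1 node {cedar}, right has 5 {fig, sage, lily, kale, rye}.
  Root sage: left subtree has 1 node {fig}, right has 3 {lily, kale, rye}.
    Root lily: left subtree has 0 nodes { }, right has 2 {kale, rye}.
      Root kale: left subtree has 0 nodes { }, right has 1 {rye}.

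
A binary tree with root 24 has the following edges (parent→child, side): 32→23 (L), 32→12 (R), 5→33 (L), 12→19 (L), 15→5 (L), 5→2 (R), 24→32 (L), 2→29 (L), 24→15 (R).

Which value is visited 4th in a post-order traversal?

Post-order visits the left subtree, then the right subtree, then the node.
At 24: go left to 32.
  At 32: go left to 23.
    23 is a leaf — visit 23.
  At 32: go right to 12.
    At 12: go left to 19.
      19 is a leaf — visit 19.
    At 12: no right child.
    Visit 12.
  Visit 32.
At 24: go right to 15.
  At 15: go left to 5.
    At 5: go left to 33.
      33 is a leaf — visit 33.
    At 5: go right to 2.
      At 2: go left to 29.
        29 is a leaf — visit 29.
      At 2: no right child.
      Visit 2.
    Visit 5.
  At 15: no right child.
  Visit 15.
Visit 24.
Full post-order sequence: 23, 19, 12, 32, 33, 29, 2, 5, 15, 24.

32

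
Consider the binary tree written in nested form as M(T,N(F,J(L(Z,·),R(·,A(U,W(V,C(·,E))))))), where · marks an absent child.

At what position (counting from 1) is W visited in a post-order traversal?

Post-order visits the left subtree, then the right subtree, then the node.
At M: go left to T.
  T is a leaf — visit T.
At M: go right to N.
  At N: go left to F.
    F is a leaf — visit F.
  At N: go right to J.
    At J: go left to L.
      At L: go left to Z.
        Z is a leaf — visit Z.
      At L: no right child.
      Visit L.
    At J: go right to R.
      At R: no left child.
      At R: go right to A.
        At A: go left to U.
          U is a leaf — visit U.
        At A: go right to W.
          At W: go left to V.
            V is a leaf — visit V.
          At W: go right to C.
            At C: no left child.
            At C: go right to E.
              E is a leaf — visit E.
            Visit C.
          Visit W.
        Visit A.
      Visit R.
    Visit J.
  Visit N.
Visit M.
Full post-order sequence: T, F, Z, L, U, V, E, C, W, A, R, J, N, M.

9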